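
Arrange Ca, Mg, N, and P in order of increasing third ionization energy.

P < N < Ca < Mg

After 2 electrons have been removed, what remains? Ca²⁺ is the bare [Ar] core; Mg²⁺ is the bare [Ne] core; N²⁺ still has 3 valence electrons; P²⁺ still has 3 valence electrons.
Pulling an electron out of a noble-gas core costs far more than removing a remaining valence electron, so Ca and Mg sit at the high end of IE_3.
Valence configurations: N²⁺ [He]2s²2p¹, P²⁺ [Ne]3s²3p¹.
Tabulated IE_3 (kJ/mol): Ca 4912, Mg 7733, N 4578, P 2914.
Hence IE_3: P < N < Ca < Mg.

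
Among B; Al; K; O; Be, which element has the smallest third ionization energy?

Al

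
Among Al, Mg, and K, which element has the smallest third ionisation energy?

Consider each +2 ion: Al²⁺ still has 1 valence electron; Mg²⁺ is the bare [Ne] core; K²⁺ is already 1 electron into the core.
Pulling an electron out of a noble-gas core costs far more than removing a remaining valence electron, so K and Mg sit at the high end of IE_3.
The numbers (kJ/mol): Al 2745, Mg 7733, K 4420.
Hence IE_3: Al < K < Mg.

Al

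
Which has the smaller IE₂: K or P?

P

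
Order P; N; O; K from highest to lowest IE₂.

The second ionization energy removes an electron from the +1 ion. For each element: P⁺ still has 4 valence electrons; N⁺ still has 4 valence electrons; O⁺ still has 5 valence electrons; K⁺ is the bare [Ar] core.
Usually core removal costs more than valence removal, but here the competition is close: a tightly held n=2 valence electron can cost more to remove than an n=3 core electron, so the actual values have to decide it.
Valence configurations: P⁺ [Ne]3s²3p², N⁺ [He]2s²2p², O⁺ [He]2s²2p³.
The numbers (kJ/mol): P 1907, N 2856, O 3388, K 3052.
Hence IE_2: P < N < K < O.

O > K > N > P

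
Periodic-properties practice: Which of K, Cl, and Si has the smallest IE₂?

IE_2 is the cost of taking one more electron from the +1 cation: K⁺ is the bare [Ar] core; Cl⁺ still has 6 valence electrons; Si⁺ still has 3 valence electrons.
Core electrons are held far more tightly than valence electrons, so K tops the IE_2 order.
Valence configurations: Cl⁺ [Ne]3s²3p⁴, Si⁺ [Ne]3s²3p¹.
Tabulated IE_2 (kJ/mol): K 3052, Cl 2298, Si 1577.
So the second ionization energies run Si < Cl < K.

Si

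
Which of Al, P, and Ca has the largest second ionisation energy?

After 1 electron has been removed, what remains? Al⁺ still has 2 valence electrons; P⁺ still has 4 valence electrons; Ca⁺ still has 1 valence electron.
All are still removing valence electrons, so compare the +1 ions as you would atoms: IE_2 generally rises across a period (higher Z_eff) and falls down a group (larger shell), subject to the usual subshell exceptions.
Valence configurations: Al⁺ [Ne]3s², P⁺ [Ne]3s²3p², Ca⁺ [Ar]4s¹.
The numbers (kJ/mol): Al 1817, P 1907, Ca 1145.
So the second ionization energies run Ca < Al < P.

P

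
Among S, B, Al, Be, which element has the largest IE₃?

The third ionization energy removes an electron from the +2 ion. For each element: S²⁺ still has 4 valence electrons; B²⁺ still has 1 valence electron; Al²⁺ still has 1 valence electron; Be²⁺ is the bare [He] core.
Core electrons are held far more tightly than valence electrons, so Be tops the IE_3 order.
Valence configurations: S²⁺ [Ne]3s²3p², B²⁺ [He]2s¹, Al²⁺ [Ne]3s¹.
The numbers (kJ/mol): S 3357, B 3660, Al 2745, Be 14849.
Putting it together, IE_3: Al < S < B < Be.

Be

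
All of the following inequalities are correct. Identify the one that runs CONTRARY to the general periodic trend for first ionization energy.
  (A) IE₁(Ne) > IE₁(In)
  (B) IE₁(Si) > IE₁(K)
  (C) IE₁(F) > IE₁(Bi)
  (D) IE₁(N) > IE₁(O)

The general trend: first ionization energy increases across a period and decreases down a group.
(A) Ne (period 2, group 18) vs In (period 5, group 13): the stated order agrees with the simple trend.
(B) Si (period 3, group 14) vs K (period 4, group 1): the stated order agrees with the simple trend.
(C) F (period 2, group 17) vs Bi (period 6, group 15): the stated order agrees with the simple trend.
(D) N (period 2, group 15) vs O (period 2, group 16): the stated order contradicts the simple trend.
The exception is (D): pairing an electron in O's 2p⁴ costs repulsion energy, so O ionizes more easily than half-filled N (2p³).

(D)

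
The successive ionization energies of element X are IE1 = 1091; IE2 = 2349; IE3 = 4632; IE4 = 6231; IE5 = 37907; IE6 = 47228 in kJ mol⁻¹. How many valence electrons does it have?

4

Look for the largest jump between consecutive ionization energies: IE5/IE4 ≈ 6.1, far larger than any earlier ratio.
That jump marks the point where a core electron is being removed. So the atom has 4 valence electrons.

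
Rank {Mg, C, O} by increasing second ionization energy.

Mg < C < O

After 1 electron has been removed, what remains? Mg⁺ still has 1 valence electron; C⁺ still has 3 valence electrons; O⁺ still has 5 valence electrons.
All are still removing valence electrons, so compare the +1 ions as you would atoms: IE_2 generally rises across a period (higher Z_eff) and falls down a group (larger shell), subject to the usual subshell exceptions.
Valence configurations: Mg⁺ [Ne]3s¹, C⁺ [He]2s²2p¹, O⁺ [He]2s²2p³.
Approximate IE_2 values (kJ/mol): Mg 1451, C 2353, O 3388.
Hence IE_2: Mg < C < O.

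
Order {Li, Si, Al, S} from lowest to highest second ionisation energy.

Si < Al < S < Li

The second ionization energy removes an electron from the +1 ion. For each element: Li⁺ is the bare [He] core; Si⁺ still has 3 valence electrons; Al⁺ still has 2 valence electrons; S⁺ still has 5 valence electrons.
Core electrons are held far more tightly than valence electrons, so Li tops the IE_2 order.
Valence configurations: Si⁺ [Ne]3s²3p¹, Al⁺ [Ne]3s², S⁺ [Ne]3s²3p³.
Si⁺ loses a lone 3p electron whereas Al⁺ must break into a filled 3s² pair, so IE_2(Al) > IE_2(Si) even though Si has the higher nuclear charge.
Tabulated IE_2 (kJ/mol): Li 7298, Si 1577, Al 1817, S 2252.
Overall IE_2 order: Si < Al < S < Li.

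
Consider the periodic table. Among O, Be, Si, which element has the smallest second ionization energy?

Si

IE_2 is the cost of taking one more electron from the +1 cation: O⁺ still has 5 valence electrons; Be⁺ still has 1 valence electron; Si⁺ still has 3 valence electrons.
All are still removing valence electrons, so compare the +1 ions as you would atoms: IE_2 generally rises across a period (higher Z_eff) and falls down a group (larger shell), subject to the usual subshell exceptions.
Valence configurations: O⁺ [He]2s²2p³, Be⁺ [He]2s¹, Si⁺ [Ne]3s²3p¹.
The numbers (kJ/mol): O 3388, Be 1757, Si 1577.
Putting it together, IE_2: Si < Be < O.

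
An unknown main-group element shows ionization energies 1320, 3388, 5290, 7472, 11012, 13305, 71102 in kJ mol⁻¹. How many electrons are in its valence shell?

6

Look for the largest jump between consecutive ionization energies: IE7/IE6 ≈ 5.3, far larger than any earlier ratio.
That jump marks the point where a core electron is being removed. So the atom has 6 valence electrons.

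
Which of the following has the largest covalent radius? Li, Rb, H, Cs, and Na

Cs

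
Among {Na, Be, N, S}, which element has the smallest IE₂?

IE_2 is the cost of taking one more electron from the +1 cation: Na⁺ is the bare [Ne] core; Be⁺ still has 1 valence electron; N⁺ still has 4 valence electrons; S⁺ still has 5 valence electrons.
Breaking into a closed-shell core is much more expensive than removing a leftover valence electron — Na has the largest IE_2 here.
Valence configurations: Be⁺ [He]2s¹, N⁺ [He]2s²2p², S⁺ [Ne]3s²3p³.
Tabulated IE_2 (kJ/mol): Na 4562, Be 1757, N 2856, S 2252.
Overall IE_2 order: Be < S < N < Na.

Be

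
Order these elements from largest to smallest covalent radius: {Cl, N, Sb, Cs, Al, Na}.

Cs > Na > Sb > Al > Cl > N

Moving right in a period, electrons are added to the same shell under a stronger nuclear pull, so atoms get smaller; moving down, a new shell is opened and atoms get larger.
Here both period and group differ, so the two effects have to be weighed against each other.
Cl > N: the two effects oppose for this pair; the down-group effect wins (99 vs 71 pm).
Al > Cl: both are in period 3; the period trend gives Al the larger value.
Sb > Al: the two effects oppose for this pair; the down-group effect wins (140 vs 126 pm).
Na > Sb: period and group pull opposite ways; the across-period shift dominates (155 vs 140 pm).
Cs > Na: they share group 1; the group trend gives Cs the larger value.
For reference (pm): N 71, Na 155, Al 126, Cl 99, Sb 140, Cs 232.
So from largest to smallest: Cs > Na > Sb > Al > Cl > N.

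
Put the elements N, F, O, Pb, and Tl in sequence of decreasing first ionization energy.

F, N, O, Pb, Tl

N is in period 2, group 15; O is in period 2, group 16; F is in period 2, group 17; Tl is in period 6, group 13; Pb is in period 6, group 14.
Removing the outermost electron gets harder across a period and easier down a group.
Neither a single period nor a single group — weigh both effects.
Pb > Tl: Pb lies to the right of Tl in period 6, so the across-period effect alone puts Pb higher.
O > Pb: both effects reinforce here, so O is clearly the higher of the two.
N > O: this pair runs against the simple trend — see the exception note.
F > N: F lies to the right of N in period 2, so the across-period effect alone puts F higher.
Note the exception: N has a higher first ionization energy than O, contrary to the simple trend — pairing an electron in O's 2p⁴ costs repulsion energy, so O ionizes more easily than half-filled N (2p³).
For reference (kJ/mol): N 1402, O 1314, F 1681, Tl 589, Pb 716.
So from highest to lowest: F > N > O > Pb > Tl.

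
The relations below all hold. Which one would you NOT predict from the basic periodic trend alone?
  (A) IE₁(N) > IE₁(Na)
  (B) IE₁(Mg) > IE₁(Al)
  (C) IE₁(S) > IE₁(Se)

The general trend: first ionisation energy increases across a period and decreases down a group.
(A) N (period 2, group 15) vs Na (period 3, group 1): the stated order agrees with the simple trend.
(B) Mg (period 3, group 2) vs Al (period 3, group 13): the stated order contradicts the simple trend.
(C) S (period 3, group 16) vs Se (period 4, group 16): the stated order agrees with the simple trend.
The exception is (B): Al's single 3p electron is easier to remove than one from Mg's filled 3s².

(B)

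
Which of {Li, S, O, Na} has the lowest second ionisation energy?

S

The second ionization energy removes an electron from the +1 ion. For each element: Li⁺ is the bare [He] core; S⁺ still has 5 valence electrons; O⁺ still has 5 valence electrons; Na⁺ is the bare [Ne] core.
Breaking into a closed-shell core is much more expensive than removing a leftover valence electron — Na and Li have the largest IE_2 here.
Valence configurations: S⁺ [Ne]3s²3p³, O⁺ [He]2s²2p³.
Approximate IE_2 values (kJ/mol): Li 7298, S 2252, O 3388, Na 4562.
Overall IE_2 order: S < O < Na < Li.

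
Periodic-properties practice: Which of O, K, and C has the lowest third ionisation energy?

The third ionization energy removes an electron from the +2 ion. For each element: O²⁺ still has 4 valence electrons; K²⁺ is already 1 electron into the core; C²⁺ still has 2 valence electrons.
Usually core removal costs more than valence removal, but here the competition is close: a tightly held n=2 valence electron can cost more to remove than an n=3 core electron, so the actual values have to decide it.
Valence configurations: O²⁺ [He]2s²2p², C²⁺ [He]2s².
Tabulated IE_3 (kJ/mol): O 5300, K 4420, C 4620.
So the third ionization energies run K < C < O.

K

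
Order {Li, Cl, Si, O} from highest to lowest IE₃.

Li, O, Cl, Si

IE_3 is the cost of taking one more electron from the +2 cation: Li²⁺ is already 1 electron into the core; Cl²⁺ still has 5 valence electrons; Si²⁺ still has 2 valence electrons; O²⁺ still has 4 valence electrons.
Breaking into a closed-shell core is much more expensive than removing a leftover valence electron — Li has the largest IE_3 here.
Valence configurations: Cl²⁺ [Ne]3s²3p³, Si²⁺ [Ne]3s², O²⁺ [He]2s²2p².
Tabulated IE_3 (kJ/mol): Li 11815, Cl 3822, Si 3232, O 5300.
Hence IE_3: Si < Cl < O < Li.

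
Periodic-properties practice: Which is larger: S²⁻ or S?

Forming S²⁻ adds 2 electrons to S. More electron–electron repulsion in the same shell, with unchanged nuclear charge, lets the cloud expand.
An anion is larger than its parent atom: S²⁻ > S.

S²⁻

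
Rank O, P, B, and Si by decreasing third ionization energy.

After 2 electrons have been removed, what remains? O²⁺ still has 4 valence electrons; P²⁺ still has 3 valence electrons; B²⁺ still has 1 valence electron; Si²⁺ still has 2 valence electrons.
All are still removing valence electrons, so compare the +2 ions as you would atoms: IE_3 generally rises across a period (higher Z_eff) and falls down a group (larger shell), subject to the usual subshell exceptions.
Valence configurations: O²⁺ [He]2s²2p², P²⁺ [Ne]3s²3p¹, B²⁺ [He]2s¹, Si²⁺ [Ne]3s².
P²⁺ loses a lone 3p electron whereas Si²⁺ must break into a filled 3s² pair, so IE_3(Si) > IE_3(P) even though P has the higher nuclear charge.
The numbers (kJ/mol): O 5300, P 2914, B 3660, Si 3232.
Hence IE_3: P < Si < B < O.

O > B > Si > P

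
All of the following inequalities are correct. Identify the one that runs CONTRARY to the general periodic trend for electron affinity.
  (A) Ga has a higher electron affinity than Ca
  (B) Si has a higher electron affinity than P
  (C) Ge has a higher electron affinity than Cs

The general trend: electron affinity increases across a period and decreases down a group.
(A) Ga (period 4, group 13) vs Ca (period 4, group 2): the stated order agrees with the simple trend.
(B) Si (period 3, group 14) vs P (period 3, group 15): the stated order contradicts the simple trend.
(C) Ge (period 4, group 14) vs Cs (period 6, group 1): the stated order agrees with the simple trend.
The exception is (B): adding an electron to P's half-filled 3p³ is unfavourable, so Si (3p²) has the more exothermic EA.

(B)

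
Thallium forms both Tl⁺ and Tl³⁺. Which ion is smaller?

Both ions have Z = 81 protons, but Tl³⁺ has lost more electrons, so its remaining electrons feel a larger effective nuclear charge per electron and are pulled in more tightly.
Higher positive charge → smaller ion, so Tl⁺ > Tl³⁺.

Tl³⁺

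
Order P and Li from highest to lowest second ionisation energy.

Li > P

After 1 electron has been removed, what remains? P⁺ still has 4 valence electrons; Li⁺ is the bare [He] core.
Pulling an electron out of a noble-gas core costs far more than removing a remaining valence electron, so Li sits at the high end of IE_2.
Tabulated IE_2 (kJ/mol): P 1907, Li 7298.
Putting it together, IE_2: P < Li.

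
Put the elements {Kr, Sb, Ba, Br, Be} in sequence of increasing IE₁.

Ba < Sb < Be < Br < Kr

Be is in period 2, group 2; Br is in period 4, group 17; Kr is in period 4, group 18; Sb is in period 5, group 15; Ba is in period 6, group 2.
First ionization energy rises across a period (greater Z_eff holds electrons more tightly) and falls down a group (valence electrons are farther from the nucleus).
These span different periods and groups, so the two trends combine.
Sb > Ba: both effects reinforce here, so Sb is clearly the higher of the two.
Be > Sb: period and group pull opposite ways; the down-group shift dominates (900 vs 831 kJ/mol).
Br > Be: the two effects oppose for this pair; the across-period effect wins (1140 vs 900 kJ/mol).
Kr > Br: both are in period 4; the period trend gives Kr the larger value.
For reference (kJ/mol): Be 900, Br 1140, Kr 1351, Sb 831, Ba 503.
So from lowest to highest: Ba < Sb < Be < Br < Kr.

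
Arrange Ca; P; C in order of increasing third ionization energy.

The third ionization energy removes an electron from the +2 ion. For each element: Ca²⁺ is the bare [Ar] core; P²⁺ still has 3 valence electrons; C²⁺ still has 2 valence electrons.
Core electrons are held far more tightly than valence electrons, so Ca tops the IE_3 order.
Valence configurations: P²⁺ [Ne]3s²3p¹, C²⁺ [He]2s².
Tabulated IE_3 (kJ/mol): Ca 4912, P 2914, C 4620.
So the third ionization energies run P < C < Ca.

P < C < Ca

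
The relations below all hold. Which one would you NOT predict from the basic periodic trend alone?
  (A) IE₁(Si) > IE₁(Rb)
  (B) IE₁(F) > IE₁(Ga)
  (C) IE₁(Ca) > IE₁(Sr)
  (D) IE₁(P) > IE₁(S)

The general trend: IE₁ increases across a period and decreases down a group.
(A) Si (period 3, group 14) vs Rb (period 5, group 1): the stated order agrees with the simple trend.
(B) F (period 2, group 17) vs Ga (period 4, group 13): the stated order agrees with the simple trend.
(C) Ca (period 4, group 2) vs Sr (period 5, group 2): the stated order agrees with the simple trend.
(D) P (period 3, group 15) vs S (period 3, group 16): the stated order contradicts the simple trend.
The exception is (D): S (3p⁴) ionizes more easily than half-filled P (3p³) because the paired 3p electron in S is pushed out by e⁻–e⁻ repulsion.

(D)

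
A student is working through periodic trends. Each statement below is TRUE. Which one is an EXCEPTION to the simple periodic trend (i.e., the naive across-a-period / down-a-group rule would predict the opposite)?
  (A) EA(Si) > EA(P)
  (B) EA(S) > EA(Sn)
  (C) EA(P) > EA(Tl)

The general trend: electron affinity increases across a period and decreases down a group.
(A) Si (period 3, group 14) vs P (period 3, group 15): the stated order contradicts the simple trend.
(B) S (period 3, group 16) vs Sn (period 5, group 14): the stated order agrees with the simple trend.
(C) P (period 3, group 15) vs Tl (period 6, group 13): the stated order agrees with the simple trend.
The exception is (A): adding an electron to P's half-filled 3p³ is unfavourable, so Si (3p²) has the more exothermic EA.

(A)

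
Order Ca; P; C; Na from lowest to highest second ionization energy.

IE_2 is the cost of taking one more electron from the +1 cation: Ca⁺ still has 1 valence electron; P⁺ still has 4 valence electrons; C⁺ still has 3 valence electrons; Na⁺ is the bare [Ne] core.
Pulling an electron out of a noble-gas core costs far more than removing a remaining valence electron, so Na sits at the high end of IE_2.
Valence configurations: Ca⁺ [Ar]4s¹, P⁺ [Ne]3s²3p², C⁺ [He]2s²2p¹.
Approximate IE_2 values (kJ/mol): Ca 1145, P 1907, C 2353, Na 4562.
Putting it together, IE_2: Ca < P < C < Na.

Ca < P < C < Na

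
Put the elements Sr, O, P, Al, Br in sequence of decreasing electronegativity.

O > Br > P > Al > Sr

O is in period 2, group 16; Al is in period 3, group 13; P is in period 3, group 15; Br is in period 4, group 17; Sr is in period 5, group 2.
Atoms toward the upper right of the periodic table pull bonding electrons most strongly.
Neither a single period nor a single group — weigh both effects.
Al > Sr: both effects reinforce here, so Al is clearly the higher of the two.
P > Al: P lies to the right of Al in period 3, so the across-period effect alone puts P higher.
Br > P: the two effects oppose for this pair; the across-period effect wins (2.96 vs 2.19).
O > Br: the two effects oppose for this pair; the down-group effect wins (3.44 vs 2.96).
Approximate values (Pauling): O 3.44, Al 1.61, P 2.19, Br 2.96, Sr 0.95.
So from highest to lowest: O > Br > P > Al > Sr.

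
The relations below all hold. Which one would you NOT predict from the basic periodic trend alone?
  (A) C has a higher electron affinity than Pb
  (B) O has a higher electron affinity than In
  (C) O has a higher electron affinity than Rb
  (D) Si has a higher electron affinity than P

(D)

The general trend: electron affinity increases across a period and decreases down a group.
(A) C (period 2, group 14) vs Pb (period 6, group 14): the stated order agrees with the simple trend.
(B) O (period 2, group 16) vs In (period 5, group 13): the stated order agrees with the simple trend.
(C) O (period 2, group 16) vs Rb (period 5, group 1): the stated order agrees with the simple trend.
(D) Si (period 3, group 14) vs P (period 3, group 15): the stated order contradicts the simple trend.
The exception is (D): adding an electron to P's half-filled 3p³ is unfavourable, so Si (3p²) has the more exothermic EA.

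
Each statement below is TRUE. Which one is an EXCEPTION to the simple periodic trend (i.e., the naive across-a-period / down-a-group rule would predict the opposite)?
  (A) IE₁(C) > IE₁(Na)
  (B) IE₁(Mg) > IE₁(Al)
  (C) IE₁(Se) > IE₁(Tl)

(B)

The general trend: first ionisation energy increases across a period and decreases down a group.
(A) C (period 2, group 14) vs Na (period 3, group 1): the stated order agrees with the simple trend.
(B) Mg (period 3, group 2) vs Al (period 3, group 13): the stated order contradicts the simple trend.
(C) Se (period 4, group 16) vs Tl (period 6, group 13): the stated order agrees with the simple trend.
The exception is (B): Al's single 3p electron is easier to remove than one from Mg's filled 3s².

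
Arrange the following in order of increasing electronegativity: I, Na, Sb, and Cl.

Na, Sb, I, Cl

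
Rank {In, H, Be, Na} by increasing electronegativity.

Electronegativity increases across a period and decreases down a group, tracking effective nuclear charge and atomic size.
These span different periods and groups, so the two trends combine.
Be > Na: both effects reinforce here, so Be is clearly the higher of the two.
In > Be: the two effects oppose for this pair; the across-period effect wins (1.78 vs 1.57).
H > In: the two effects oppose for this pair; the down-group effect wins (2.20 vs 1.78).
Tabulated electronegativity (Pauling): H 2.20, Be 1.57, Na 0.93, In 1.78.
So from lowest to highest: Na < Be < In < H.

Na < Be < In < H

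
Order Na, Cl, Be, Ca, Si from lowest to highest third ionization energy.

The third ionization energy removes an electron from the +2 ion. For each element: Na²⁺ is already 1 electron into the core; Cl²⁺ still has 5 valence electrons; Be²⁺ is the bare [He] core; Ca²⁺ is the bare [Ar] core; Si²⁺ still has 2 valence electrons.
Breaking into a closed-shell core is much more expensive than removing a leftover valence electron — Ca, Na and Be have the largest IE_3 here.
Valence configurations: Cl²⁺ [Ne]3s²3p³, Si²⁺ [Ne]3s².
The numbers (kJ/mol): Na 6910, Cl 3822, Be 14849, Ca 4912, Si 3232.
Overall IE_3 order: Si < Cl < Ca < Na < Be.

Si < Cl < Ca < Na < Be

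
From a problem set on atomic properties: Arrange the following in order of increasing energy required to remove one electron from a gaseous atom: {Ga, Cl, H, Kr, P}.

First ionization energy rises across a period (greater Z_eff holds electrons more tightly) and falls down a group (valence electrons are farther from the nucleus).
These span different periods and groups, so the two trends combine.
P > Ga: both effects reinforce here, so P is clearly the higher of the two.
Cl > P: Cl lies to the right of P in period 3, so the across-period effect alone puts Cl higher.
H > Cl: period and group pull opposite ways; the down-group shift dominates (1312 vs 1251 kJ/mol).
Kr > H: the two effects oppose for this pair; the across-period effect wins (1351 vs 1312 kJ/mol).
Tabulated first ionization energy (kJ/mol): H 1312, P 1012, Cl 1251, Ga 579, Kr 1351.
So from lowest to highest: Ga < P < Cl < H < Kr.

Ga < P < Cl < H < Kr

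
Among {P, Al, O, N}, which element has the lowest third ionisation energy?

Al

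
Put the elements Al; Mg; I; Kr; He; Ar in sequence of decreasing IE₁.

He > Ar > Kr > I > Mg > Al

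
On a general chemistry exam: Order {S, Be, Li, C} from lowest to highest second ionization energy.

Be < S < C < Li

IE_2 is the cost of taking one more electron from the +1 cation: S⁺ still has 5 valence electrons; Be⁺ still has 1 valence electron; Li⁺ is the bare [He] core; C⁺ still has 3 valence electrons.
Core electrons are held far more tightly than valence electrons, so Li tops the IE_2 order.
Valence configurations: S⁺ [Ne]3s²3p³, Be⁺ [He]2s¹, C⁺ [He]2s²2p¹.
The numbers (kJ/mol): S 2252, Be 1757, Li 7298, C 2353.
Overall IE_2 order: Be < S < C < Li.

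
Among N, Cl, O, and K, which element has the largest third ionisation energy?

Consider each +2 ion: N²⁺ still has 3 valence electrons; Cl²⁺ still has 5 valence electrons; O²⁺ still has 4 valence electrons; K²⁺ is already 1 electron into the core.
Usually core removal costs more than valence removal, but here the competition is close: a tightly held n=2 valence electron can cost more to remove than an n=3 core electron, so the actual values have to decide it.
Valence configurations: N²⁺ [He]2s²2p¹, Cl²⁺ [Ne]3s²3p³, O²⁺ [He]2s²2p².
Tabulated IE_3 (kJ/mol): N 4578, Cl 3822, O 5300, K 4420.
Hence IE_3: Cl < K < N < O.

O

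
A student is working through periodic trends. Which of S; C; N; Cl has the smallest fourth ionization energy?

S

After 3 electrons have been removed, what remains? S³⁺ still has 3 valence electrons; C³⁺ still has 1 valence electron; N³⁺ still has 2 valence electrons; Cl³⁺ still has 4 valence electrons.
All are still removing valence electrons, so compare the +3 ions as you would atoms: IE_4 generally rises across a period (higher Z_eff) and falls down a group (larger shell), subject to the usual subshell exceptions.
Valence configurations: S³⁺ [Ne]3s²3p¹, C³⁺ [He]2s¹, N³⁺ [He]2s², Cl³⁺ [Ne]3s²3p².
Approximate IE_4 values (kJ/mol): S 4556, C 6223, N 7475, Cl 5159.
Hence IE_4: S < Cl < C < N.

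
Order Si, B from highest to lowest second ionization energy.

B > Si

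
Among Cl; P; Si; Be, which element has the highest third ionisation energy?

After 2 electrons have been removed, what remains? Cl²⁺ still has 5 valence electrons; P²⁺ still has 3 valence electrons; Si²⁺ still has 2 valence electrons; Be²⁺ is the bare [He] core.
Pulling an electron out of a noble-gas core costs far more than removing a remaining valence electron, so Be sits at the high end of IE_3.
Valence configurations: Cl²⁺ [Ne]3s²3p³, P²⁺ [Ne]3s²3p¹, Si²⁺ [Ne]3s².
P²⁺ loses a lone 3p electron whereas Si²⁺ must break into a filled 3s² pair, so IE_3(Si) > IE_3(P) even though P has the higher nuclear charge.
The numbers (kJ/mol): Cl 3822, P 2914, Si 3232, Be 14849.
So the third ionization energies run P < Si < Cl < Be.

Be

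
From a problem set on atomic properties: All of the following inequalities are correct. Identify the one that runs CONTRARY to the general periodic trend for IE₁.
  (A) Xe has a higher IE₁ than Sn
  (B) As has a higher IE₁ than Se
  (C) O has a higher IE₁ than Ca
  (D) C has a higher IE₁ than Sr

(B)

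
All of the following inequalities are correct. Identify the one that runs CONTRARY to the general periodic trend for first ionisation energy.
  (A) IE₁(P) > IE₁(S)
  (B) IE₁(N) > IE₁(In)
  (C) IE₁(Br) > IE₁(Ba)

(A)

The general trend: first ionisation energy increases across a period and decreases down a group.
(A) P (period 3, group 15) vs S (period 3, group 16): the stated order contradicts the simple trend.
(B) N (period 2, group 15) vs In (period 5, group 13): the stated order agrees with the simple trend.
(C) Br (period 4, group 17) vs Ba (period 6, group 2): the stated order agrees with the simple trend.
The exception is (A): S (3p⁴) ionizes more easily than half-filled P (3p³) because the paired 3p electron in S is pushed out by e⁻–e⁻ repulsion.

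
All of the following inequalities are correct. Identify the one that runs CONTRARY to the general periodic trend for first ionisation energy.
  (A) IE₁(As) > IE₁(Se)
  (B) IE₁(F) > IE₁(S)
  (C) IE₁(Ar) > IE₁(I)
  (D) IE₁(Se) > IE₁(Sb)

The general trend: first ionisation energy increases across a period and decreases down a group.
(A) As (period 4, group 15) vs Se (period 4, group 16): the stated order contradicts the simple trend.
(B) F (period 2, group 17) vs S (period 3, group 16): the stated order agrees with the simple trend.
(C) Ar (period 3, group 18) vs I (period 5, group 17): the stated order agrees with the simple trend.
(D) Se (period 4, group 16) vs Sb (period 5, group 15): the stated order agrees with the simple trend.
The exception is (A): Se (4p⁴) ionizes more easily than half-filled As (4p³).

(A)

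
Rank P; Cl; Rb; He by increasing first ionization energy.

Rb, P, Cl, He

Removing the outermost electron gets harder across a period and easier down a group.
Here both period and group differ, so the two effects have to be weighed against each other.
P > Rb: both effects reinforce here, so P is clearly the higher of the two.
Cl > P: Cl lies to the right of P in period 3, so the across-period effect alone puts Cl higher.
He > Cl: relative to Cl, both the across-period and down-group shifts push He's first ionization energy up.
Tabulated first ionization energy (kJ/mol): He 2372, P 1012, Cl 1251, Rb 403.
So from lowest to highest: Rb < P < Cl < He.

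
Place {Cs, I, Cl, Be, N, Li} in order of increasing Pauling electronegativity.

Cs < Li < Be < I < N < Cl

Li is in period 2, group 1; Be is in period 2, group 2; N is in period 2, group 15; Cl is in period 3, group 17; I is in period 5, group 17; Cs is in period 6, group 1.
Smaller atoms with higher effective nuclear charge are more electronegative.
These span different periods and groups, so the two trends combine.
Li > Cs: Li sits above Cs in group 1, so the down-group effect alone puts Li higher.
Be > Li: Be lies to the right of Li in period 2, so the across-period effect alone puts Be higher.
I > Be: the two effects oppose for this pair; the across-period effect wins (2.66 vs 1.57).
N > I: the two effects oppose for this pair; the down-group effect wins (3.04 vs 2.66).
Cl > N: the two effects oppose for this pair; the across-period effect wins (3.16 vs 3.04).
Tabulated electronegativity (Pauling): Li 0.98, Be 1.57, N 3.04, Cl 3.16, I 2.66, Cs 0.79.
So from lowest to highest: Cs < Li < Be < I < N < Cl.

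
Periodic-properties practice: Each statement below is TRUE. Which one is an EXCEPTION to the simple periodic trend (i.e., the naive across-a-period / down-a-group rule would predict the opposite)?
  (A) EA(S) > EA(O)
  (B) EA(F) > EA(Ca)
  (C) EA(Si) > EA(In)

The general trend: electron affinity increases across a period and decreases down a group.
(A) S (period 3, group 16) vs O (period 2, group 16): the stated order contradicts the simple trend.
(B) F (period 2, group 17) vs Ca (period 4, group 2): the stated order agrees with the simple trend.
(C) Si (period 3, group 14) vs In (period 5, group 13): the stated order agrees with the simple trend.
The exception is (A): the compact 2p subshell of O repels the added electron more than S's larger 3p does.

(A)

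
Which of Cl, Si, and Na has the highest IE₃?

Na

Consider each +2 ion: Cl²⁺ still has 5 valence electrons; Si²⁺ still has 2 valence electrons; Na²⁺ is already 1 electron into the core.
Core electrons are held far more tightly than valence electrons, so Na tops the IE_3 order.
Valence configurations: Cl²⁺ [Ne]3s²3p³, Si²⁺ [Ne]3s².
The numbers (kJ/mol): Cl 3822, Si 3232, Na 6910.
Overall IE_3 order: Si < Cl < Na.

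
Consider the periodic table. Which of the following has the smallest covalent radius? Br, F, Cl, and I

F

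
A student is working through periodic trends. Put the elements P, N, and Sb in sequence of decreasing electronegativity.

N > P > Sb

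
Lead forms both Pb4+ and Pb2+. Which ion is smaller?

Pb4+

Both ions have Z = 82 protons, but Pb4+ has lost more electrons, so its remaining electrons feel a larger effective nuclear charge per electron and are pulled in more tightly.
Higher positive charge → smaller ion, so Pb2+ > Pb4+.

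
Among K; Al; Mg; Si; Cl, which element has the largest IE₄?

Al

Consider each +3 ion: K³⁺ is already 2 electrons into the core; Al³⁺ is the bare [Ne] core; Mg³⁺ is already 1 electron into the core; Si³⁺ still has 1 valence electron; Cl³⁺ still has 4 valence electrons.
Core electrons are held far more tightly than valence electrons, so K, Mg and Al top the IE_4 order.
Valence configurations: Si³⁺ [Ne]3s¹, Cl³⁺ [Ne]3s²3p².
The numbers (kJ/mol): K 5877, Al 11577, Mg 10543, Si 4356, Cl 5159.
Putting it together, IE_4: Si < Cl < K < Mg < Al.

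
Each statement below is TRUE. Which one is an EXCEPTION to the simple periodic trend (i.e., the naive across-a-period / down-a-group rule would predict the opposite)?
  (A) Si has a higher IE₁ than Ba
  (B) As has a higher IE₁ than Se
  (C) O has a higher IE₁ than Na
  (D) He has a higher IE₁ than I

(B)

The general trend: IE₁ increases across a period and decreases down a group.
(A) Si (period 3, group 14) vs Ba (period 6, group 2): the stated order agrees with the simple trend.
(B) As (period 4, group 15) vs Se (period 4, group 16): the stated order contradicts the simple trend.
(C) O (period 2, group 16) vs Na (period 3, group 1): the stated order agrees with the simple trend.
(D) He (period 1, group 18) vs I (period 5, group 17): the stated order agrees with the simple trend.
The exception is (B): Se (4p⁴) ionizes more easily than half-filled As (4p³).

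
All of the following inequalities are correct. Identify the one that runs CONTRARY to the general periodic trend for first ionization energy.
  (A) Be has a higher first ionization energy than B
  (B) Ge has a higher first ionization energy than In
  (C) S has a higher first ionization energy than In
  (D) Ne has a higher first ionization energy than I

(A)

The general trend: first ionization energy increases across a period and decreases down a group.
(A) Be (period 2, group 2) vs B (period 2, group 13): the stated order contradicts the simple trend.
(B) Ge (period 4, group 14) vs In (period 5, group 13): the stated order agrees with the simple trend.
(C) S (period 3, group 16) vs In (period 5, group 13): the stated order agrees with the simple trend.
(D) Ne (period 2, group 18) vs I (period 5, group 17): the stated order agrees with the simple trend.
The exception is (A): removing B's lone 2p electron is easier than breaking Be's filled 2s².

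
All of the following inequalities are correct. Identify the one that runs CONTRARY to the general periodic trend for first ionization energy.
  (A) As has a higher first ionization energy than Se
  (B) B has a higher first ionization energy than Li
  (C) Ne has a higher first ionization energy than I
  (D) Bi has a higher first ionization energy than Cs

(A)

The general trend: first ionization energy increases across a period and decreases down a group.
(A) As (period 4, group 15) vs Se (period 4, group 16): the stated order contradicts the simple trend.
(B) B (period 2, group 13) vs Li (period 2, group 1): the stated order agrees with the simple trend.
(C) Ne (period 2, group 18) vs I (period 5, group 17): the stated order agrees with the simple trend.
(D) Bi (period 6, group 15) vs Cs (period 6, group 1): the stated order agrees with the simple trend.
The exception is (A): Se (4p⁴) ionizes more easily than half-filled As (4p³).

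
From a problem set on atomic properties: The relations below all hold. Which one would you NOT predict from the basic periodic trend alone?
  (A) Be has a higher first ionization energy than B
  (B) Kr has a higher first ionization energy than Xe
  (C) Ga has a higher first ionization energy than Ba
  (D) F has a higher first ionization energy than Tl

(A)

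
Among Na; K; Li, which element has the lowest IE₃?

IE_3 is the cost of taking one more electron from the +2 cation: Na²⁺ is already 1 electron into the core; K²⁺ is already 1 electron into the core; Li²⁺ is already 1 electron into the core.
All of these are removing an electron from a noble-gas core or deeper; the smaller core (lower principal quantum number) is held far more tightly, and within a period the higher nuclear charge binds the same core more tightly.
Approximate IE_3 values (kJ/mol): Na 6910, K 4420, Li 11815.
Hence IE_3: K < Na < Li.

K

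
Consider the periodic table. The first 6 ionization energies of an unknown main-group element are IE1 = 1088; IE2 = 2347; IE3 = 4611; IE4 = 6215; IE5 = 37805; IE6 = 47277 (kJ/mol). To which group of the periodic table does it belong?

Look for the largest jump between consecutive ionization energies: IE5/IE4 ≈ 6.1, far larger than any earlier ratio.
That jump marks the point where a core electron is being removed. So the atom has 4 valence electrons.
A main-group element with 4 valence electrons is in group 14.

Group 14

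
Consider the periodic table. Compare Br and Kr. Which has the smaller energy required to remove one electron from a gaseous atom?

Br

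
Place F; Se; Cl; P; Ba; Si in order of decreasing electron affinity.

Cl > F > Se > Si > P > Ba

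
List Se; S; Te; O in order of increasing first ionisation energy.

Te < Se < S < O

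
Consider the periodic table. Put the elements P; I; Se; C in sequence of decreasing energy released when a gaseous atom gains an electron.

I > Se > C > P

C is in period 2, group 14; P is in period 3, group 15; Se is in period 4, group 16; I is in period 5, group 17.
EA tends to increase across a period and decrease down a group, though the pattern is less regular than for IE or radius.
These sit on a diagonal, where the across-period and down-group effects partly cancel.
C > P: period and group pull opposite ways; the down-group shift dominates (122 vs 72 kJ/mol).
Se > C: the two effects oppose for this pair; the across-period effect wins (195 vs 122 kJ/mol).
I > Se: period and group pull opposite ways; the across-period shift dominates (295 vs 195 kJ/mol).
For reference (kJ/mol): C 122, P 72, Se 195, I 295.
So from highest to lowest: I > Se > C > P.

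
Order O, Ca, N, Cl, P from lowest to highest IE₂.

Consider each +1 ion: O⁺ still has 5 valence electrons; Ca⁺ still has 1 valence electron; N⁺ still has 4 valence electrons; Cl⁺ still has 6 valence electrons; P⁺ still has 4 valence electrons.
All are still removing valence electrons, so compare the +1 ions as you would atoms: IE_2 generally rises across a period (higher Z_eff) and falls down a group (larger shell), subject to the usual subshell exceptions.
Valence configurations: O⁺ [He]2s²2p³, Ca⁺ [Ar]4s¹, N⁺ [He]2s²2p², Cl⁺ [Ne]3s²3p⁴, P⁺ [Ne]3s²3p².
Approximate IE_2 values (kJ/mol): O 3388, Ca 1145, N 2856, Cl 2298, P 1907.
Hence IE_2: Ca < P < Cl < N < O.

Ca < P < Cl < N < O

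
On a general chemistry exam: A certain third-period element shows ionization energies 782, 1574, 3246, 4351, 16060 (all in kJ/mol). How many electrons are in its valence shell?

Look for the largest jump between consecutive ionization energies: IE5/IE4 ≈ 3.7, far larger than any earlier ratio.
That jump marks the point where a core electron is being removed. So the atom has 4 valence electrons.

4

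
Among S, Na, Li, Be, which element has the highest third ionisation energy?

After 2 electrons have been removed, what remains? S²⁺ still has 4 valence electrons; Na²⁺ is already 1 electron into the core; Li²⁺ is already 1 electron into the core; Be²⁺ is the bare [He] core.
Breaking into a closed-shell core is much more expensive than removing a leftover valence electron — Na, Li and Be have the largest IE_3 here.
Tabulated IE_3 (kJ/mol): S 3357, Na 6910, Li 11815, Be 14849.
So the third ionization energies run S < Na < Li < Be.

Be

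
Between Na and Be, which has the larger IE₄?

IE_4 is the cost of taking one more electron from the +3 cation: Na³⁺ is already 2 electrons into the core; Be³⁺ is already 1 electron into the core.
All of these are removing an electron from a noble-gas core or deeper; the smaller core (lower principal quantum number) is held far more tightly, and within a period the higher nuclear charge binds the same core more tightly.
The numbers (kJ/mol): Na 9543, Be 21007.
Putting it together, IE_4: Na < Be.

Be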